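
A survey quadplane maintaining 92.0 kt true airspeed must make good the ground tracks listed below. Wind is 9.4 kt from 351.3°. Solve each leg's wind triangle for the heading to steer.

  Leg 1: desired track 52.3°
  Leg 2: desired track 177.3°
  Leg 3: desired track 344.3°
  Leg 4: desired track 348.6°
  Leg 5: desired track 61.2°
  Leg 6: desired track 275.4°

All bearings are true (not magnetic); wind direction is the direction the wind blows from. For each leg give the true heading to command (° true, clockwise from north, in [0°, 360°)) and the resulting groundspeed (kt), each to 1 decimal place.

Leg 1: desired track 52.3°; wind correction -5.1° → command heading 47.2°, groundspeed 87.1 kt
Leg 2: desired track 177.3°; wind correction +0.6° → command heading 177.9°, groundspeed 101.3 kt
Leg 3: desired track 344.3°; wind correction +0.7° → command heading 345.0°, groundspeed 82.7 kt
Leg 4: desired track 348.6°; wind correction +0.3° → command heading 348.9°, groundspeed 82.6 kt
Leg 5: desired track 61.2°; wind correction -5.5° → command heading 55.7°, groundspeed 88.3 kt
Leg 6: desired track 275.4°; wind correction +5.7° → command heading 281.1°, groundspeed 89.3 kt

Leg 1: heading=47.2°, groundspeed=87.1 kt
Leg 2: heading=177.9°, groundspeed=101.3 kt
Leg 3: heading=345.0°, groundspeed=82.7 kt
Leg 4: heading=348.9°, groundspeed=82.6 kt
Leg 5: heading=55.7°, groundspeed=88.3 kt
Leg 6: heading=281.1°, groundspeed=89.3 kt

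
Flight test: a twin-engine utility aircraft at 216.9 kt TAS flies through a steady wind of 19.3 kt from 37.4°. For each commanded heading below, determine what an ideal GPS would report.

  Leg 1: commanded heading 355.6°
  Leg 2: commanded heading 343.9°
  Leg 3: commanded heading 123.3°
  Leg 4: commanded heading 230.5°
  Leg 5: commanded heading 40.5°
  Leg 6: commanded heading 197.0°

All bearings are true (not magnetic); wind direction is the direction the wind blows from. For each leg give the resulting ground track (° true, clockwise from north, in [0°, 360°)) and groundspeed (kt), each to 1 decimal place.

Leg 1: track=352.0°, groundspeed=202.9 kt
Leg 2: track=339.6°, groundspeed=206.0 kt
Leg 3: track=128.4°, groundspeed=216.4 kt
Leg 4: track=229.4°, groundspeed=235.7 kt
Leg 5: track=40.8°, groundspeed=197.6 kt
Leg 6: track=198.6°, groundspeed=235.1 kt

Leg 1: heading 355.6°; drift -3.6° → track 352.0°, groundspeed 202.9 kt
Leg 2: heading 343.9°; drift -4.3° → track 339.6°, groundspeed 206.0 kt
Leg 3: heading 123.3°; drift +5.1° → track 128.4°, groundspeed 216.4 kt
Leg 4: heading 230.5°; drift -1.1° → track 229.4°, groundspeed 235.7 kt
Leg 5: heading 40.5°; drift +0.3° → track 40.8°, groundspeed 197.6 kt
Leg 6: heading 197.0°; drift +1.6° → track 198.6°, groundspeed 235.1 kt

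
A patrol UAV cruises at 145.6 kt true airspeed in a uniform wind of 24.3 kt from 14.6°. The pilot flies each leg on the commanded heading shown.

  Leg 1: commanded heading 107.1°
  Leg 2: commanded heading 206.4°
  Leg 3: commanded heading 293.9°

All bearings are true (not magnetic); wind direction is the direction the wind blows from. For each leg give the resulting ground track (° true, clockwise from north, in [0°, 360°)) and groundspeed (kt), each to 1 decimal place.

Leg 1: heading 107.1°; drift +9.4° → track 116.5°, groundspeed 148.7 kt
Leg 2: heading 206.4°; drift -1.7° → track 204.7°, groundspeed 169.5 kt
Leg 3: heading 293.9°; drift -9.6° → track 284.3°, groundspeed 143.7 kt

Leg 1: track=116.5°, groundspeed=148.7 kt
Leg 2: track=204.7°, groundspeed=169.5 kt
Leg 3: track=284.3°, groundspeed=143.7 kt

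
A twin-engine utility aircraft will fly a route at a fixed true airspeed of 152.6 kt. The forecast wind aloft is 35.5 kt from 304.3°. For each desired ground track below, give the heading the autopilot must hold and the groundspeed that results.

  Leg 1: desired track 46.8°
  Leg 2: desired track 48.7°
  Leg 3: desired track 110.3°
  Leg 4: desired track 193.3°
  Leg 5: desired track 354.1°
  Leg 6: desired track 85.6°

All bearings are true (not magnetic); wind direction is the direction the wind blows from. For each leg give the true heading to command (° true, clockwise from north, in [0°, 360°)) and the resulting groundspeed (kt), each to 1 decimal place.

Leg 1: heading=33.7°, groundspeed=156.3 kt
Leg 2: heading=35.7°, groundspeed=157.5 kt
Leg 3: heading=107.1°, groundspeed=186.8 kt
Leg 4: heading=205.8°, groundspeed=161.7 kt
Leg 5: heading=343.9°, groundspeed=127.3 kt
Leg 6: heading=77.2°, groundspeed=178.7 kt

Leg 1: desired track 46.8°; wind correction -13.1° → command heading 33.7°, groundspeed 156.3 kt
Leg 2: desired track 48.7°; wind correction -13.0° → command heading 35.7°, groundspeed 157.5 kt
Leg 3: desired track 110.3°; wind correction -3.2° → command heading 107.1°, groundspeed 186.8 kt
Leg 4: desired track 193.3°; wind correction +12.5° → command heading 205.8°, groundspeed 161.7 kt
Leg 5: desired track 354.1°; wind correction -10.2° → command heading 343.9°, groundspeed 127.3 kt
Leg 6: desired track 85.6°; wind correction -8.4° → command heading 77.2°, groundspeed 178.7 kt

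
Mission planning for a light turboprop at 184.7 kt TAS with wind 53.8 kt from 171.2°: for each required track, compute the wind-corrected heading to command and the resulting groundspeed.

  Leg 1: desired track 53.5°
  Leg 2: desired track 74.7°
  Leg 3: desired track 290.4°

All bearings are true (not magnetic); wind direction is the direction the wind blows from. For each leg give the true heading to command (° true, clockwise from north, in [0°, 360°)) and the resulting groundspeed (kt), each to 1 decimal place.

Leg 1: desired track 53.5°; wind correction +14.9° → command heading 68.4°, groundspeed 203.5 kt
Leg 2: desired track 74.7°; wind correction +16.8° → command heading 91.5°, groundspeed 182.9 kt
Leg 3: desired track 290.4°; wind correction -14.7° → command heading 275.7°, groundspeed 204.9 kt

Leg 1: heading=68.4°, groundspeed=203.5 kt
Leg 2: heading=91.5°, groundspeed=182.9 kt
Leg 3: heading=275.7°, groundspeed=204.9 kt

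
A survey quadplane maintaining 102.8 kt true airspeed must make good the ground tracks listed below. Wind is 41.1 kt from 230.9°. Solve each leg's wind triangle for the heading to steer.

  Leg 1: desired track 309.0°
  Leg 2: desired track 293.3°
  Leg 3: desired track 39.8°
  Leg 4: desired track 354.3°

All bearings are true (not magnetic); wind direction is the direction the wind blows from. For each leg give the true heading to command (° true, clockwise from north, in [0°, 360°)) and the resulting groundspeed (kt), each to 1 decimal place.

Leg 1: heading=286.0°, groundspeed=86.1 kt
Leg 2: heading=272.5°, groundspeed=77.1 kt
Leg 3: heading=35.4°, groundspeed=142.8 kt
Leg 4: heading=334.8°, groundspeed=119.5 kt

Leg 1: desired track 309.0°; wind correction -23.0° → command heading 286.0°, groundspeed 86.1 kt
Leg 2: desired track 293.3°; wind correction -20.8° → command heading 272.5°, groundspeed 77.1 kt
Leg 3: desired track 39.8°; wind correction -4.4° → command heading 35.4°, groundspeed 142.8 kt
Leg 4: desired track 354.3°; wind correction -19.5° → command heading 334.8°, groundspeed 119.5 kt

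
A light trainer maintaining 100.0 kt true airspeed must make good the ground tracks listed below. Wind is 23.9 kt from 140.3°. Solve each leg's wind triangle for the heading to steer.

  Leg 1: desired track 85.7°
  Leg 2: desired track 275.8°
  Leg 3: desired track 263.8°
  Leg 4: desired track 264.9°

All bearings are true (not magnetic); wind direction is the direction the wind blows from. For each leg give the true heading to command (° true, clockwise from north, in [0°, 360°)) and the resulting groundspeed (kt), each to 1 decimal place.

Leg 1: desired track 85.7°; wind correction +11.2° → command heading 96.9°, groundspeed 84.2 kt
Leg 2: desired track 275.8°; wind correction -9.6° → command heading 266.2°, groundspeed 115.6 kt
Leg 3: desired track 263.8°; wind correction -11.5° → command heading 252.3°, groundspeed 111.2 kt
Leg 4: desired track 264.9°; wind correction -11.3° → command heading 253.6°, groundspeed 111.6 kt

Leg 1: heading=96.9°, groundspeed=84.2 kt
Leg 2: heading=266.2°, groundspeed=115.6 kt
Leg 3: heading=252.3°, groundspeed=111.2 kt
Leg 4: heading=253.6°, groundspeed=111.6 kt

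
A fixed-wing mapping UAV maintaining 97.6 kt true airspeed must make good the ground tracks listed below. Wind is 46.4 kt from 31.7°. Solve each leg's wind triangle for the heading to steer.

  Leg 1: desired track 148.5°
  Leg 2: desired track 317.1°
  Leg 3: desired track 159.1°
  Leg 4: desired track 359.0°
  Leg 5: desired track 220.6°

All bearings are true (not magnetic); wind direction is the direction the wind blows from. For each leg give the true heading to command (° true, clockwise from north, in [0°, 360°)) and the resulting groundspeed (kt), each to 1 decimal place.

Leg 1: heading=123.4°, groundspeed=109.3 kt
Leg 2: heading=344.4°, groundspeed=74.4 kt
Leg 3: heading=136.9°, groundspeed=118.6 kt
Leg 4: heading=13.9°, groundspeed=55.3 kt
Leg 5: heading=224.8°, groundspeed=143.2 kt

Leg 1: desired track 148.5°; wind correction -25.1° → command heading 123.4°, groundspeed 109.3 kt
Leg 2: desired track 317.1°; wind correction +27.3° → command heading 344.4°, groundspeed 74.4 kt
Leg 3: desired track 159.1°; wind correction -22.2° → command heading 136.9°, groundspeed 118.6 kt
Leg 4: desired track 359.0°; wind correction +14.9° → command heading 13.9°, groundspeed 55.3 kt
Leg 5: desired track 220.6°; wind correction +4.2° → command heading 224.8°, groundspeed 143.2 kt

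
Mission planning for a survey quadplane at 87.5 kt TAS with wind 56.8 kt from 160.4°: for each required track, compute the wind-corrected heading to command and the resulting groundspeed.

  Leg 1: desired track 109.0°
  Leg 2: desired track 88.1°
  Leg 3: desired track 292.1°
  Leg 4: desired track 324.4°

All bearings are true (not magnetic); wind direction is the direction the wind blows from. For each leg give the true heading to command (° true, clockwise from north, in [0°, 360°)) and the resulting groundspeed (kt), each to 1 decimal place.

Leg 1: heading=139.5°, groundspeed=40.0 kt
Leg 2: heading=126.3°, groundspeed=51.5 kt
Leg 3: heading=263.1°, groundspeed=114.3 kt
Leg 4: heading=314.1°, groundspeed=140.7 kt

Leg 1: desired track 109.0°; wind correction +30.5° → command heading 139.5°, groundspeed 40.0 kt
Leg 2: desired track 88.1°; wind correction +38.2° → command heading 126.3°, groundspeed 51.5 kt
Leg 3: desired track 292.1°; wind correction -29.0° → command heading 263.1°, groundspeed 114.3 kt
Leg 4: desired track 324.4°; wind correction -10.3° → command heading 314.1°, groundspeed 140.7 kt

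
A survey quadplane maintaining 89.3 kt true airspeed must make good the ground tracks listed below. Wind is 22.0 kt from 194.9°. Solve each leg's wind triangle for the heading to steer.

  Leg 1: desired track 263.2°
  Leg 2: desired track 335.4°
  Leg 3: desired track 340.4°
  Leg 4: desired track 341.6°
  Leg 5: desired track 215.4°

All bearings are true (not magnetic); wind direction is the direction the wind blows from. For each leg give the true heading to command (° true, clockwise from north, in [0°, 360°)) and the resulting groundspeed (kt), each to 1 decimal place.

Leg 1: desired track 263.2°; wind correction -13.2° → command heading 250.0°, groundspeed 78.8 kt
Leg 2: desired track 335.4°; wind correction -9.0° → command heading 326.4°, groundspeed 105.2 kt
Leg 3: desired track 340.4°; wind correction -8.0° → command heading 332.4°, groundspeed 106.6 kt
Leg 4: desired track 341.6°; wind correction -7.8° → command heading 333.8°, groundspeed 106.9 kt
Leg 5: desired track 215.4°; wind correction -4.9° → command heading 210.5°, groundspeed 68.4 kt

Leg 1: heading=250.0°, groundspeed=78.8 kt
Leg 2: heading=326.4°, groundspeed=105.2 kt
Leg 3: heading=332.4°, groundspeed=106.6 kt
Leg 4: heading=333.8°, groundspeed=106.9 kt
Leg 5: heading=210.5°, groundspeed=68.4 kt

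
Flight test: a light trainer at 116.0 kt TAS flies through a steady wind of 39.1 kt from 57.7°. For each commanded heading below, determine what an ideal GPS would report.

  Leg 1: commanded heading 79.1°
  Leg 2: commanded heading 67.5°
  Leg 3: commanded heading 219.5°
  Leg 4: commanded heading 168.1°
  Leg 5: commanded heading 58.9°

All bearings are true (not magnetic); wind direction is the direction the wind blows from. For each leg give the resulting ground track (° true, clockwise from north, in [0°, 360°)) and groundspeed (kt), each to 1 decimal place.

Leg 1: heading 79.1°; drift +10.2° → track 89.3°, groundspeed 80.9 kt
Leg 2: heading 67.5°; drift +4.9° → track 72.4°, groundspeed 77.8 kt
Leg 3: heading 219.5°; drift +4.6° → track 224.1°, groundspeed 153.6 kt
Leg 4: heading 168.1°; drift +15.8° → track 183.9°, groundspeed 134.7 kt
Leg 5: heading 58.9°; drift +0.6° → track 59.5°, groundspeed 76.9 kt

Leg 1: track=89.3°, groundspeed=80.9 kt
Leg 2: track=72.4°, groundspeed=77.8 kt
Leg 3: track=224.1°, groundspeed=153.6 kt
Leg 4: track=183.9°, groundspeed=134.7 kt
Leg 5: track=59.5°, groundspeed=76.9 kt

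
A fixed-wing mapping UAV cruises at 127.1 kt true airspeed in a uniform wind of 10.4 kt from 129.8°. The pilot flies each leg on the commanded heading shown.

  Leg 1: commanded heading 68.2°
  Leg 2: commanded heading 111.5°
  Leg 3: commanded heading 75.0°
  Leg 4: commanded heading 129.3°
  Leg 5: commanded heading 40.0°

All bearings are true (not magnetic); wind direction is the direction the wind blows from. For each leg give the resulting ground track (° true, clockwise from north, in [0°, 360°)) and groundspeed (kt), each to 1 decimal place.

Leg 1: heading 68.2°; drift -4.3° → track 63.9°, groundspeed 122.5 kt
Leg 2: heading 111.5°; drift -1.6° → track 109.9°, groundspeed 117.3 kt
Leg 3: heading 75.0°; drift -4.0° → track 71.0°, groundspeed 121.4 kt
Leg 4: heading 129.3°; drift +0.0° → track 129.3°, groundspeed 116.7 kt
Leg 5: heading 40.0°; drift -4.7° → track 35.3°, groundspeed 127.5 kt

Leg 1: track=63.9°, groundspeed=122.5 kt
Leg 2: track=109.9°, groundspeed=117.3 kt
Leg 3: track=71.0°, groundspeed=121.4 kt
Leg 4: track=129.3°, groundspeed=116.7 kt
Leg 5: track=35.3°, groundspeed=127.5 kt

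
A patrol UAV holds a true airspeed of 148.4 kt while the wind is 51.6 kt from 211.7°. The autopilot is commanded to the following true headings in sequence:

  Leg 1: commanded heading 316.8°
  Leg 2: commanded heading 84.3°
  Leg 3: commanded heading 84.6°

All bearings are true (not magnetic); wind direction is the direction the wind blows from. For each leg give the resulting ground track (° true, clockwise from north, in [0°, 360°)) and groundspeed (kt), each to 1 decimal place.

Leg 1: track=333.9°, groundspeed=169.3 kt
Leg 2: track=71.5°, groundspeed=184.4 kt
Leg 3: track=71.7°, groundspeed=184.2 kt

Leg 1: heading 316.8°; drift +17.1° → track 333.9°, groundspeed 169.3 kt
Leg 2: heading 84.3°; drift -12.8° → track 71.5°, groundspeed 184.4 kt
Leg 3: heading 84.6°; drift -12.9° → track 71.7°, groundspeed 184.2 kt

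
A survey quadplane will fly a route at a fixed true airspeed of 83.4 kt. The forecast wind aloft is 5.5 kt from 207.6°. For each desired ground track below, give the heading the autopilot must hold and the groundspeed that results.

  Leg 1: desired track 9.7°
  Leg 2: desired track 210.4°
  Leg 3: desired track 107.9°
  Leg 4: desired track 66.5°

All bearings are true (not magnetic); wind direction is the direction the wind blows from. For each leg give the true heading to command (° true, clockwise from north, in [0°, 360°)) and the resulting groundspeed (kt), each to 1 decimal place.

Leg 1: heading=8.5°, groundspeed=88.6 kt
Leg 2: heading=210.2°, groundspeed=77.9 kt
Leg 3: heading=111.6°, groundspeed=84.2 kt
Leg 4: heading=68.9°, groundspeed=87.6 kt

Leg 1: desired track 9.7°; wind correction -1.2° → command heading 8.5°, groundspeed 88.6 kt
Leg 2: desired track 210.4°; wind correction -0.2° → command heading 210.2°, groundspeed 77.9 kt
Leg 3: desired track 107.9°; wind correction +3.7° → command heading 111.6°, groundspeed 84.2 kt
Leg 4: desired track 66.5°; wind correction +2.4° → command heading 68.9°, groundspeed 87.6 kt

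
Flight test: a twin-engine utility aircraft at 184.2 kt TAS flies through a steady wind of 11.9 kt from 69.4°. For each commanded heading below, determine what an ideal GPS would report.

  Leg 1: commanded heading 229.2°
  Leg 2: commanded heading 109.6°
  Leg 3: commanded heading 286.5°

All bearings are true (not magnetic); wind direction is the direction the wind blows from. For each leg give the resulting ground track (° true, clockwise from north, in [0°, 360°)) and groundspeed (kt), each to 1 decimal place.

Leg 1: heading 229.2°; drift +1.2° → track 230.4°, groundspeed 195.4 kt
Leg 2: heading 109.6°; drift +2.5° → track 112.1°, groundspeed 175.3 kt
Leg 3: heading 286.5°; drift -2.1° → track 284.4°, groundspeed 193.8 kt

Leg 1: track=230.4°, groundspeed=195.4 kt
Leg 2: track=112.1°, groundspeed=175.3 kt
Leg 3: track=284.4°, groundspeed=193.8 kt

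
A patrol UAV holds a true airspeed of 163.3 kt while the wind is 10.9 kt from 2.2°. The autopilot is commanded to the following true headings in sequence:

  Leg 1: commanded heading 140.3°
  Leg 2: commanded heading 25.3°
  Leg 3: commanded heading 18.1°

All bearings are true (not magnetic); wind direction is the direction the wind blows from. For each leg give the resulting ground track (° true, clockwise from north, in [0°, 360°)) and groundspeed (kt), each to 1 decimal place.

Leg 1: track=142.7°, groundspeed=171.6 kt
Leg 2: track=26.9°, groundspeed=153.3 kt
Leg 3: track=19.2°, groundspeed=152.8 kt

Leg 1: heading 140.3°; drift +2.4° → track 142.7°, groundspeed 171.6 kt
Leg 2: heading 25.3°; drift +1.6° → track 26.9°, groundspeed 153.3 kt
Leg 3: heading 18.1°; drift +1.1° → track 19.2°, groundspeed 152.8 kt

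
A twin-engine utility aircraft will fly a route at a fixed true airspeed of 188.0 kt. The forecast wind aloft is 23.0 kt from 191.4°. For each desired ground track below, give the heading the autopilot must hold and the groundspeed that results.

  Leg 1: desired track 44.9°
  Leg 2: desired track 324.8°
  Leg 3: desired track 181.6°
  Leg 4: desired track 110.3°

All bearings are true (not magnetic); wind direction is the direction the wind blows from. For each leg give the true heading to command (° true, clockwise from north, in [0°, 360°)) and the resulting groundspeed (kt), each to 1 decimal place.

Leg 1: heading=48.8°, groundspeed=206.8 kt
Leg 2: heading=319.7°, groundspeed=203.1 kt
Leg 3: heading=182.8°, groundspeed=165.3 kt
Leg 4: heading=117.2°, groundspeed=183.1 kt

Leg 1: desired track 44.9°; wind correction +3.9° → command heading 48.8°, groundspeed 206.8 kt
Leg 2: desired track 324.8°; wind correction -5.1° → command heading 319.7°, groundspeed 203.1 kt
Leg 3: desired track 181.6°; wind correction +1.2° → command heading 182.8°, groundspeed 165.3 kt
Leg 4: desired track 110.3°; wind correction +6.9° → command heading 117.2°, groundspeed 183.1 kt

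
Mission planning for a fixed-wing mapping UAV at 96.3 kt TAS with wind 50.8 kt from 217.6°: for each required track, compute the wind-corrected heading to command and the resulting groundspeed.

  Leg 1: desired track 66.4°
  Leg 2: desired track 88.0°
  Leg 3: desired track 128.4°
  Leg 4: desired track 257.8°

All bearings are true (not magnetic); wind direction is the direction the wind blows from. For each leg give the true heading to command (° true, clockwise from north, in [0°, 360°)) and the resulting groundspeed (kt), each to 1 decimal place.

Leg 1: heading=81.1°, groundspeed=137.7 kt
Leg 2: heading=112.0°, groundspeed=120.4 kt
Leg 3: heading=160.2°, groundspeed=81.1 kt
Leg 4: heading=237.9°, groundspeed=51.7 kt

Leg 1: desired track 66.4°; wind correction +14.7° → command heading 81.1°, groundspeed 137.7 kt
Leg 2: desired track 88.0°; wind correction +24.0° → command heading 112.0°, groundspeed 120.4 kt
Leg 3: desired track 128.4°; wind correction +31.8° → command heading 160.2°, groundspeed 81.1 kt
Leg 4: desired track 257.8°; wind correction -19.9° → command heading 237.9°, groundspeed 51.7 kt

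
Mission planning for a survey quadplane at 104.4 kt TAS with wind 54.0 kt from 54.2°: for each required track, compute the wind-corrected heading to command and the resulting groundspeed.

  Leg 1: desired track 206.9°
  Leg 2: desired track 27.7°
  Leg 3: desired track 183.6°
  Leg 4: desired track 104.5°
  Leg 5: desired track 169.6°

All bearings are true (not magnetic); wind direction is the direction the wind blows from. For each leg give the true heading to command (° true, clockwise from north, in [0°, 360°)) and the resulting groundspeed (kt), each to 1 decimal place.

Leg 1: heading=193.2°, groundspeed=149.4 kt
Leg 2: heading=41.0°, groundspeed=53.3 kt
Leg 3: heading=160.0°, groundspeed=130.0 kt
Leg 4: heading=81.0°, groundspeed=61.3 kt
Leg 5: heading=141.7°, groundspeed=115.5 kt

Leg 1: desired track 206.9°; wind correction -13.7° → command heading 193.2°, groundspeed 149.4 kt
Leg 2: desired track 27.7°; wind correction +13.3° → command heading 41.0°, groundspeed 53.3 kt
Leg 3: desired track 183.6°; wind correction -23.6° → command heading 160.0°, groundspeed 130.0 kt
Leg 4: desired track 104.5°; wind correction -23.5° → command heading 81.0°, groundspeed 61.3 kt
Leg 5: desired track 169.6°; wind correction -27.9° → command heading 141.7°, groundspeed 115.5 kt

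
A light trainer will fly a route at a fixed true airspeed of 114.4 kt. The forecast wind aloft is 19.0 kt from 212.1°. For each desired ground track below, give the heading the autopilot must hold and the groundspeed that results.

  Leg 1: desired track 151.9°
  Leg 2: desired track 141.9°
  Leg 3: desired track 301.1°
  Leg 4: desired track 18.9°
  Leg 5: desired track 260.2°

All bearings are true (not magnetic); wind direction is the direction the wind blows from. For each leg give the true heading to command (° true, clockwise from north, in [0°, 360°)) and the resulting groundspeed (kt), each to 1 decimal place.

Leg 1: heading=160.2°, groundspeed=103.8 kt
Leg 2: heading=150.9°, groundspeed=106.6 kt
Leg 3: heading=291.5°, groundspeed=112.5 kt
Leg 4: heading=16.7°, groundspeed=132.8 kt
Leg 5: heading=253.1°, groundspeed=100.8 kt

Leg 1: desired track 151.9°; wind correction +8.3° → command heading 160.2°, groundspeed 103.8 kt
Leg 2: desired track 141.9°; wind correction +9.0° → command heading 150.9°, groundspeed 106.6 kt
Leg 3: desired track 301.1°; wind correction -9.6° → command heading 291.5°, groundspeed 112.5 kt
Leg 4: desired track 18.9°; wind correction -2.2° → command heading 16.7°, groundspeed 132.8 kt
Leg 5: desired track 260.2°; wind correction -7.1° → command heading 253.1°, groundspeed 100.8 kt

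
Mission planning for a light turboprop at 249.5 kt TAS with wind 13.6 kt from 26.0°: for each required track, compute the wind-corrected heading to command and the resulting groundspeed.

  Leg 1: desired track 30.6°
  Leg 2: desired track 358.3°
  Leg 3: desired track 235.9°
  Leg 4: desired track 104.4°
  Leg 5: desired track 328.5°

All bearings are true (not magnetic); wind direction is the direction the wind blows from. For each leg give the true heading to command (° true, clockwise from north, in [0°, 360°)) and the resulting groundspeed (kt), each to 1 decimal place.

Leg 1: heading=30.3°, groundspeed=235.9 kt
Leg 2: heading=359.8°, groundspeed=237.4 kt
Leg 3: heading=237.5°, groundspeed=261.2 kt
Leg 4: heading=101.3°, groundspeed=246.4 kt
Leg 5: heading=331.1°, groundspeed=241.9 kt

Leg 1: desired track 30.6°; wind correction -0.3° → command heading 30.3°, groundspeed 235.9 kt
Leg 2: desired track 358.3°; wind correction +1.5° → command heading 359.8°, groundspeed 237.4 kt
Leg 3: desired track 235.9°; wind correction +1.6° → command heading 237.5°, groundspeed 261.2 kt
Leg 4: desired track 104.4°; wind correction -3.1° → command heading 101.3°, groundspeed 246.4 kt
Leg 5: desired track 328.5°; wind correction +2.6° → command heading 331.1°, groundspeed 241.9 kt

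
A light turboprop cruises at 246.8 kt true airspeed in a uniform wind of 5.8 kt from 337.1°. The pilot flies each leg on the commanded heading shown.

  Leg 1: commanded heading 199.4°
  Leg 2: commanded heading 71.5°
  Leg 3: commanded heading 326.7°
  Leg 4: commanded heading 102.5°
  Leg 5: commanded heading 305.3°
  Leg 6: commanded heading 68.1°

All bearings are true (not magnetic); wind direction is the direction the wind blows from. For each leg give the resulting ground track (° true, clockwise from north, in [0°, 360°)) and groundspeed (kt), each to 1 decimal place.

Leg 1: heading 199.4°; drift -0.9° → track 198.5°, groundspeed 251.1 kt
Leg 2: heading 71.5°; drift +1.3° → track 72.8°, groundspeed 247.3 kt
Leg 3: heading 326.7°; drift -0.2° → track 326.5°, groundspeed 241.1 kt
Leg 4: heading 102.5°; drift +1.1° → track 103.6°, groundspeed 250.2 kt
Leg 5: heading 305.3°; drift -0.7° → track 304.6°, groundspeed 241.9 kt
Leg 6: heading 68.1°; drift +1.3° → track 69.4°, groundspeed 247.0 kt

Leg 1: track=198.5°, groundspeed=251.1 kt
Leg 2: track=72.8°, groundspeed=247.3 kt
Leg 3: track=326.5°, groundspeed=241.1 kt
Leg 4: track=103.6°, groundspeed=250.2 kt
Leg 5: track=304.6°, groundspeed=241.9 kt
Leg 6: track=69.4°, groundspeed=247.0 kt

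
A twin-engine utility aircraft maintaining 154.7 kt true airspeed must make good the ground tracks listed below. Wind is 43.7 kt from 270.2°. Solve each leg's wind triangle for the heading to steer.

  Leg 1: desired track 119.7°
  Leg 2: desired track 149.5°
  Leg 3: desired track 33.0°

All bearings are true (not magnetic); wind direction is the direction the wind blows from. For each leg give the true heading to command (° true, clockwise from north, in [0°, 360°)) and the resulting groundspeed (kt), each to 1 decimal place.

Leg 1: heading=127.7°, groundspeed=191.2 kt
Leg 2: heading=163.6°, groundspeed=172.4 kt
Leg 3: heading=19.3°, groundspeed=173.9 kt

Leg 1: desired track 119.7°; wind correction +8.0° → command heading 127.7°, groundspeed 191.2 kt
Leg 2: desired track 149.5°; wind correction +14.1° → command heading 163.6°, groundspeed 172.4 kt
Leg 3: desired track 33.0°; wind correction -13.7° → command heading 19.3°, groundspeed 173.9 kt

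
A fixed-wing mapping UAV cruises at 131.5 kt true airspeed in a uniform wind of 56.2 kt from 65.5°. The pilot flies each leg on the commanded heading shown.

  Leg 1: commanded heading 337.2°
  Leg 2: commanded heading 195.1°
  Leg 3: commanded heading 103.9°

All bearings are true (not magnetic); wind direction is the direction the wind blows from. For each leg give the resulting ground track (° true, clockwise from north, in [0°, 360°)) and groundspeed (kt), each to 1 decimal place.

Leg 1: heading 337.2°; drift -23.4° → track 313.8°, groundspeed 141.5 kt
Leg 2: heading 195.1°; drift +14.5° → track 209.6°, groundspeed 172.8 kt
Leg 3: heading 103.9°; drift +21.8° → track 125.7°, groundspeed 94.2 kt

Leg 1: track=313.8°, groundspeed=141.5 kt
Leg 2: track=209.6°, groundspeed=172.8 kt
Leg 3: track=125.7°, groundspeed=94.2 kt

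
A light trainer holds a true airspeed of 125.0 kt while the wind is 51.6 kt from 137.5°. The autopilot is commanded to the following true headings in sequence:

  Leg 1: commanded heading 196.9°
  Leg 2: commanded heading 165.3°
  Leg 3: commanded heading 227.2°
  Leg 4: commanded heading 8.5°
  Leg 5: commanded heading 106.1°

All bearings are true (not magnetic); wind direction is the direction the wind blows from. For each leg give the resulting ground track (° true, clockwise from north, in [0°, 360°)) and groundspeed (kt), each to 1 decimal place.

Leg 1: track=221.1°, groundspeed=108.3 kt
Leg 2: track=182.2°, groundspeed=82.9 kt
Leg 3: track=249.7°, groundspeed=135.0 kt
Leg 4: track=354.2°, groundspeed=162.5 kt
Leg 5: track=87.7°, groundspeed=85.3 kt

Leg 1: heading 196.9°; drift +24.2° → track 221.1°, groundspeed 108.3 kt
Leg 2: heading 165.3°; drift +16.9° → track 182.2°, groundspeed 82.9 kt
Leg 3: heading 227.2°; drift +22.5° → track 249.7°, groundspeed 135.0 kt
Leg 4: heading 8.5°; drift -14.3° → track 354.2°, groundspeed 162.5 kt
Leg 5: heading 106.1°; drift -18.4° → track 87.7°, groundspeed 85.3 kt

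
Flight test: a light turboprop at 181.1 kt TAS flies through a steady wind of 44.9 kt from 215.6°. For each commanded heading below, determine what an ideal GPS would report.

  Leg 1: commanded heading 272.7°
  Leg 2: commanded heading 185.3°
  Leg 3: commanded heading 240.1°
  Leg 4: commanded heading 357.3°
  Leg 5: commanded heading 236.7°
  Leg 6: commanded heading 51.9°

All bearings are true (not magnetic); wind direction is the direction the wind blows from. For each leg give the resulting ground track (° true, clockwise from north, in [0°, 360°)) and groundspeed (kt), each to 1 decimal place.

Leg 1: heading 272.7°; drift +13.5° → track 286.2°, groundspeed 161.2 kt
Leg 2: heading 185.3°; drift -9.0° → track 176.3°, groundspeed 144.1 kt
Leg 3: heading 240.1°; drift +7.6° → track 247.7°, groundspeed 141.5 kt
Leg 4: heading 357.3°; drift +7.3° → track 4.6°, groundspeed 218.1 kt
Leg 5: heading 236.7°; drift +6.6° → track 243.3°, groundspeed 140.1 kt
Leg 6: heading 51.9°; drift -3.2° → track 48.7°, groundspeed 224.5 kt

Leg 1: track=286.2°, groundspeed=161.2 kt
Leg 2: track=176.3°, groundspeed=144.1 kt
Leg 3: track=247.7°, groundspeed=141.5 kt
Leg 4: track=4.6°, groundspeed=218.1 kt
Leg 5: track=243.3°, groundspeed=140.1 kt
Leg 6: track=48.7°, groundspeed=224.5 kt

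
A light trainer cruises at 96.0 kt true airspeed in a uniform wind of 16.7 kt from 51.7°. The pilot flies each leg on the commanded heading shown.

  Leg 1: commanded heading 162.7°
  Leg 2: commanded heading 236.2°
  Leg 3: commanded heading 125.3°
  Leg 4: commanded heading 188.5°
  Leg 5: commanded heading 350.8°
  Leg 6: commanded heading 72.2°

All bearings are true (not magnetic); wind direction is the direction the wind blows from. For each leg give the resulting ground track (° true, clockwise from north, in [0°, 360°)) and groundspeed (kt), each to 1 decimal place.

Leg 1: track=171.4°, groundspeed=103.2 kt
Leg 2: track=235.5°, groundspeed=112.7 kt
Leg 3: track=135.3°, groundspeed=92.7 kt
Leg 4: track=194.5°, groundspeed=108.8 kt
Leg 5: track=341.4°, groundspeed=89.1 kt
Leg 6: track=76.4°, groundspeed=80.6 kt

Leg 1: heading 162.7°; drift +8.7° → track 171.4°, groundspeed 103.2 kt
Leg 2: heading 236.2°; drift -0.7° → track 235.5°, groundspeed 112.7 kt
Leg 3: heading 125.3°; drift +10.0° → track 135.3°, groundspeed 92.7 kt
Leg 4: heading 188.5°; drift +6.0° → track 194.5°, groundspeed 108.8 kt
Leg 5: heading 350.8°; drift -9.4° → track 341.4°, groundspeed 89.1 kt
Leg 6: heading 72.2°; drift +4.2° → track 76.4°, groundspeed 80.6 kt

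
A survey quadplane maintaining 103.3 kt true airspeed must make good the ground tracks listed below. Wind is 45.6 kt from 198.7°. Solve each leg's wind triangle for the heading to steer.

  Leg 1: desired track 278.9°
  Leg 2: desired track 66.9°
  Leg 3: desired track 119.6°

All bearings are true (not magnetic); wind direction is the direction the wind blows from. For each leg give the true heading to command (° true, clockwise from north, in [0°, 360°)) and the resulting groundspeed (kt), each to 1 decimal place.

Leg 1: heading=253.1°, groundspeed=85.3 kt
Leg 2: heading=86.1°, groundspeed=127.9 kt
Leg 3: heading=145.3°, groundspeed=84.5 kt

Leg 1: desired track 278.9°; wind correction -25.8° → command heading 253.1°, groundspeed 85.3 kt
Leg 2: desired track 66.9°; wind correction +19.2° → command heading 86.1°, groundspeed 127.9 kt
Leg 3: desired track 119.6°; wind correction +25.7° → command heading 145.3°, groundspeed 84.5 kt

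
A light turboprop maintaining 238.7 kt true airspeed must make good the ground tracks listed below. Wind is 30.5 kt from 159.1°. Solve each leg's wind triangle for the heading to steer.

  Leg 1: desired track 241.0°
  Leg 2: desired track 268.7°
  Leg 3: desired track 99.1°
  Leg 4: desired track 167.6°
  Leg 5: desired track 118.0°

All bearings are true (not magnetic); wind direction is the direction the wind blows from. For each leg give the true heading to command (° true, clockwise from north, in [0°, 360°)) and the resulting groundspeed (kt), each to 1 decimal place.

Leg 1: desired track 241.0°; wind correction -7.3° → command heading 233.7°, groundspeed 232.5 kt
Leg 2: desired track 268.7°; wind correction -6.9° → command heading 261.8°, groundspeed 247.2 kt
Leg 3: desired track 99.1°; wind correction +6.4° → command heading 105.5°, groundspeed 222.0 kt
Leg 4: desired track 167.6°; wind correction -1.1° → command heading 166.5°, groundspeed 208.5 kt
Leg 5: desired track 118.0°; wind correction +4.8° → command heading 122.8°, groundspeed 214.9 kt

Leg 1: heading=233.7°, groundspeed=232.5 kt
Leg 2: heading=261.8°, groundspeed=247.2 kt
Leg 3: heading=105.5°, groundspeed=222.0 kt
Leg 4: heading=166.5°, groundspeed=208.5 kt
Leg 5: heading=122.8°, groundspeed=214.9 kt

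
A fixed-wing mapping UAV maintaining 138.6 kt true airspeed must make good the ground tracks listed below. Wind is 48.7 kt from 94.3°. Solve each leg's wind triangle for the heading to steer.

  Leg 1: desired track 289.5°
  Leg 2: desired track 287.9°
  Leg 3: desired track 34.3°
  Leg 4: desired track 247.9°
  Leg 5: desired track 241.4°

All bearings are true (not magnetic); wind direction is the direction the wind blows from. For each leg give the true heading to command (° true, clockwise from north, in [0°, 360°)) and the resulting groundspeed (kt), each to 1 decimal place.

Leg 1: heading=294.8°, groundspeed=185.0 kt
Leg 2: heading=292.6°, groundspeed=185.5 kt
Leg 3: heading=52.0°, groundspeed=107.7 kt
Leg 4: heading=238.9°, groundspeed=180.5 kt
Leg 5: heading=230.4°, groundspeed=176.9 kt

Leg 1: desired track 289.5°; wind correction +5.3° → command heading 294.8°, groundspeed 185.0 kt
Leg 2: desired track 287.9°; wind correction +4.7° → command heading 292.6°, groundspeed 185.5 kt
Leg 3: desired track 34.3°; wind correction +17.7° → command heading 52.0°, groundspeed 107.7 kt
Leg 4: desired track 247.9°; wind correction -9.0° → command heading 238.9°, groundspeed 180.5 kt
Leg 5: desired track 241.4°; wind correction -11.0° → command heading 230.4°, groundspeed 176.9 kt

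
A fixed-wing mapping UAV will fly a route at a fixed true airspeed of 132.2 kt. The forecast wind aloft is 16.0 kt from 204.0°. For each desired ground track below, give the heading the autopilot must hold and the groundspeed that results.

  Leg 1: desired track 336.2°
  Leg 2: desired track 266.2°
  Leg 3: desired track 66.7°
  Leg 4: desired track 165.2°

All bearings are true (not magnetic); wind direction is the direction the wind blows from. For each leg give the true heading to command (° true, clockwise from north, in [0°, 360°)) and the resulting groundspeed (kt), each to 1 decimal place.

Leg 1: desired track 336.2°; wind correction -5.1° → command heading 331.1°, groundspeed 142.4 kt
Leg 2: desired track 266.2°; wind correction -6.1° → command heading 260.1°, groundspeed 124.0 kt
Leg 3: desired track 66.7°; wind correction +4.7° → command heading 71.4°, groundspeed 143.5 kt
Leg 4: desired track 165.2°; wind correction +4.3° → command heading 169.5°, groundspeed 119.3 kt

Leg 1: heading=331.1°, groundspeed=142.4 kt
Leg 2: heading=260.1°, groundspeed=124.0 kt
Leg 3: heading=71.4°, groundspeed=143.5 kt
Leg 4: heading=169.5°, groundspeed=119.3 kt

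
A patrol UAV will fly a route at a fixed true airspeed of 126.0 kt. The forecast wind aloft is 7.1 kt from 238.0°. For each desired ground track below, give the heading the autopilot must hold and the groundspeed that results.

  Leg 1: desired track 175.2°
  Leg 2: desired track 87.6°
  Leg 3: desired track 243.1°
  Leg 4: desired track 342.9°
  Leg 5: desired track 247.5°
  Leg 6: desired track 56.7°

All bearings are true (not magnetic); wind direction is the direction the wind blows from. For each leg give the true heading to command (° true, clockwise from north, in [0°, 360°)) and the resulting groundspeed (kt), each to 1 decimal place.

Leg 1: heading=178.1°, groundspeed=122.6 kt
Leg 2: heading=89.2°, groundspeed=132.1 kt
Leg 3: heading=242.8°, groundspeed=118.9 kt
Leg 4: heading=339.8°, groundspeed=127.6 kt
Leg 5: heading=247.0°, groundspeed=119.0 kt
Leg 6: heading=56.6°, groundspeed=133.1 kt

Leg 1: desired track 175.2°; wind correction +2.9° → command heading 178.1°, groundspeed 122.6 kt
Leg 2: desired track 87.6°; wind correction +1.6° → command heading 89.2°, groundspeed 132.1 kt
Leg 3: desired track 243.1°; wind correction -0.3° → command heading 242.8°, groundspeed 118.9 kt
Leg 4: desired track 342.9°; wind correction -3.1° → command heading 339.8°, groundspeed 127.6 kt
Leg 5: desired track 247.5°; wind correction -0.5° → command heading 247.0°, groundspeed 119.0 kt
Leg 6: desired track 56.7°; wind correction -0.1° → command heading 56.6°, groundspeed 133.1 kt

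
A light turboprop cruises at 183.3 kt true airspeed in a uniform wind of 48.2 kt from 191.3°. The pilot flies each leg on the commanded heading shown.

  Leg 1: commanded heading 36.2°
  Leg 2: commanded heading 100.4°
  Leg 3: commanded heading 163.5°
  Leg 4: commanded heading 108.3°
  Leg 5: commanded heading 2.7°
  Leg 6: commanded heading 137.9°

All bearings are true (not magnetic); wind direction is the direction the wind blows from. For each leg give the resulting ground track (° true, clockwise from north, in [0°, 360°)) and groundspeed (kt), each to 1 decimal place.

Leg 1: heading 36.2°; drift -5.1° → track 31.1°, groundspeed 227.9 kt
Leg 2: heading 100.4°; drift -14.7° → track 85.7°, groundspeed 190.3 kt
Leg 3: heading 163.5°; drift -9.1° → track 154.4°, groundspeed 142.4 kt
Leg 4: heading 108.3°; drift -15.1° → track 93.2°, groundspeed 183.8 kt
Leg 5: heading 2.7°; drift +1.8° → track 4.5°, groundspeed 231.1 kt
Leg 6: heading 137.9°; drift -14.1° → track 123.8°, groundspeed 159.3 kt

Leg 1: track=31.1°, groundspeed=227.9 kt
Leg 2: track=85.7°, groundspeed=190.3 kt
Leg 3: track=154.4°, groundspeed=142.4 kt
Leg 4: track=93.2°, groundspeed=183.8 kt
Leg 5: track=4.5°, groundspeed=231.1 kt
Leg 6: track=123.8°, groundspeed=159.3 kt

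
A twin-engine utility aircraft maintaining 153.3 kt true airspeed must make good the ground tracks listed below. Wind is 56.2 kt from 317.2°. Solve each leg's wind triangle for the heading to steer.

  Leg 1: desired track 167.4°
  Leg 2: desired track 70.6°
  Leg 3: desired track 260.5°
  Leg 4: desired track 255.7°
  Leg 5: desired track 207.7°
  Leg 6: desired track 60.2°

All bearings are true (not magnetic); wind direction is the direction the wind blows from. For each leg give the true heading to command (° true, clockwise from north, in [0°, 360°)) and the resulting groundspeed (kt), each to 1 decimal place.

Leg 1: desired track 167.4°; wind correction +10.6° → command heading 178.0°, groundspeed 199.2 kt
Leg 2: desired track 70.6°; wind correction -19.7° → command heading 50.9°, groundspeed 166.7 kt
Leg 3: desired track 260.5°; wind correction +17.8° → command heading 278.3°, groundspeed 115.1 kt
Leg 4: desired track 255.7°; wind correction +18.8° → command heading 274.5°, groundspeed 118.3 kt
Leg 5: desired track 207.7°; wind correction +20.2° → command heading 227.9°, groundspeed 162.6 kt
Leg 6: desired track 60.2°; wind correction -20.9° → command heading 39.3°, groundspeed 155.8 kt

Leg 1: heading=178.0°, groundspeed=199.2 kt
Leg 2: heading=50.9°, groundspeed=166.7 kt
Leg 3: heading=278.3°, groundspeed=115.1 kt
Leg 4: heading=274.5°, groundspeed=118.3 kt
Leg 5: heading=227.9°, groundspeed=162.6 kt
Leg 6: heading=39.3°, groundspeed=155.8 kt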